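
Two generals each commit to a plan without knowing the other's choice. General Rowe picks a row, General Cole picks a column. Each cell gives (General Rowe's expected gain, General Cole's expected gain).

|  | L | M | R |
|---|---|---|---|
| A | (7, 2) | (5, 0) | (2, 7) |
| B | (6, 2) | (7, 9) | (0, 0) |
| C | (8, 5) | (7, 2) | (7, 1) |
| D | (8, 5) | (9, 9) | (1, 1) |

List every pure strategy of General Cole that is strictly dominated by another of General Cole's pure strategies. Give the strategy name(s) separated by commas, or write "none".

none

L: no other strategy beats it everywhere (M at A (2>0); R at B (2>0)).
M is not dominated — it holds its own against L at B (9>2); R at B (9>0).
R: no other strategy beats it everywhere (L at A (7>2); M at A (7>0)).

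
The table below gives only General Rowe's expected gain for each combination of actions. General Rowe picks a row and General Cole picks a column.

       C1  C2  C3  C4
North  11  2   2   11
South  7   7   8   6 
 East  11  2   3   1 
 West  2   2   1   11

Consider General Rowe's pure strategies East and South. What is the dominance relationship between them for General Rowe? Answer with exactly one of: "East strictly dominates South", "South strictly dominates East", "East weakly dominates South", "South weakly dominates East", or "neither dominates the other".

neither dominates the other

East's payoffs vs South's, by General Cole's action — C1: 11>7, C2: 2<7, C3: 3<8, C4: 1<6.
East does better at C1 but worse at C2, C3, C4; neither strategy dominates the other.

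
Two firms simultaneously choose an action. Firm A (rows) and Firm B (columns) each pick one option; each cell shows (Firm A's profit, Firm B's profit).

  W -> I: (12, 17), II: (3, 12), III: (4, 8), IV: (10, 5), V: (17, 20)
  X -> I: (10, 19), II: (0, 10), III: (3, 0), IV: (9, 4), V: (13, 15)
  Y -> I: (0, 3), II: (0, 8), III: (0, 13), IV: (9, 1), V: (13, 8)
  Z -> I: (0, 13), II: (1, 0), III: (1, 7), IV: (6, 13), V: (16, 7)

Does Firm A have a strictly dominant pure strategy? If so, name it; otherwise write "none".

W

W vs X: I: 12>10, II: 3>0, III: 4>3, IV: 10>9, V: 17>13.
W vs Y: I: 12>0, II: 3>0, III: 4>0, IV: 10>9, V: 17>13.
W vs Z: I: 12>0, II: 3>1, III: 4>1, IV: 10>6, V: 17>16.
W strictly beats every other strategy against every opponent action, so it is strictly dominant.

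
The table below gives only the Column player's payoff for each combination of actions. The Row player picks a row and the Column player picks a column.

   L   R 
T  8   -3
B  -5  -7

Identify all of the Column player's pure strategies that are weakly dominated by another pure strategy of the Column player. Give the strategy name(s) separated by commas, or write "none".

R

L is not dominated — it holds its own against R at T (8>-3).
L weakly dominates R — T: 8>-3, B: -5>-7.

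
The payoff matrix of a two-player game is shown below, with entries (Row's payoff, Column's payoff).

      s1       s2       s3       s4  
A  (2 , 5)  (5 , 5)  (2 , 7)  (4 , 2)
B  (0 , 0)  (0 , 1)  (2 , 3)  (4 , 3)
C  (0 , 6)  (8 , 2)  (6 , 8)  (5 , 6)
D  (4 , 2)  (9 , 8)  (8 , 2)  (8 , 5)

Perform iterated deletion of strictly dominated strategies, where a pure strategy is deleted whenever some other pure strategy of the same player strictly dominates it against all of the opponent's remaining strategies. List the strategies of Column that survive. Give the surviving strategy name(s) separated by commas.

For Row, D strictly dominates A on the remaining columns (s1: 4>2, s2: 9>5, s3: 8>2, s4: 8>4); eliminate A.
Row's strategy B is strictly dominated by D (s1: 4>0, s2: 9>0, s3: 8>2, s4: 8>4) and is removed.
Row's strategy C is strictly dominated by D (s1: 4>0, s2: 9>8, s3: 8>6, s4: 8>5) and is removed.
Column's strategy s1 is strictly dominated by s2 (D: 8>2) and is removed.
For Column, s2 strictly dominates s3 on the remaining rows (D: 8>2); eliminate s3.
Column's strategy s4 is strictly dominated by s2 (D: 8>5) and is removed.
Among the remaining strategies, none is strictly dominated by another pure strategy of the same player, so the elimination stops.
Surviving strategies — Row: {D}; Column: {s2}.

s2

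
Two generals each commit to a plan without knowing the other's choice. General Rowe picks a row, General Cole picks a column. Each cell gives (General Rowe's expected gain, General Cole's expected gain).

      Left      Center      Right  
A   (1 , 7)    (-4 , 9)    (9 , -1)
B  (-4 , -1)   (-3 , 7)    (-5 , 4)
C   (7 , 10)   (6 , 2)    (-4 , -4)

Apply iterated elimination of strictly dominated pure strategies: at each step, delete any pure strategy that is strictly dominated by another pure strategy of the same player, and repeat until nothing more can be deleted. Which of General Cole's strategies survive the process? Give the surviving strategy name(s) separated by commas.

Left

General Rowe's strategy B is strictly dominated by C (Left: 7>-4, Center: 6>-3, Right: -4>-5) and is removed.
Column Right is eliminated: Left beats it against every remaining row (A: 7>-1, C: 10>-4).
Row A is eliminated: C beats it against every remaining column (Left: 7>1, Center: 6>-4).
General Cole's strategy Center is strictly dominated by Left (C: 10>2) and is removed.
Among the remaining strategies, none is strictly dominated by another pure strategy of the same player, so the elimination stops.
Surviving strategies — General Rowe: {C}; General Cole: {Left}.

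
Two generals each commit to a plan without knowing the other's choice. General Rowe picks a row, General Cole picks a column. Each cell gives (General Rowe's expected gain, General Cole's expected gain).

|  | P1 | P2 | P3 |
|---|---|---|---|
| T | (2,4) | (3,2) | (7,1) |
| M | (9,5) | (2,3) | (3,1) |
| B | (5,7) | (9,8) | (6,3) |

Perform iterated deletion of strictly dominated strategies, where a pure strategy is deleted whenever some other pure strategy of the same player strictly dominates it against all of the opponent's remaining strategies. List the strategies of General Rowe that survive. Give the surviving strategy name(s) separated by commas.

M, B

General Cole's strategy P3 is strictly dominated by P1 (T: 4>1, M: 5>1, B: 7>3) and is removed.
General Rowe's strategy T is strictly dominated by B (P1: 5>2, P2: 9>3) and is removed.
Among the remaining strategies, none is strictly dominated by another pure strategy of the same player, so the elimination stops.
Surviving strategies — General Rowe: {M, B}; General Cole: {P1, P2}.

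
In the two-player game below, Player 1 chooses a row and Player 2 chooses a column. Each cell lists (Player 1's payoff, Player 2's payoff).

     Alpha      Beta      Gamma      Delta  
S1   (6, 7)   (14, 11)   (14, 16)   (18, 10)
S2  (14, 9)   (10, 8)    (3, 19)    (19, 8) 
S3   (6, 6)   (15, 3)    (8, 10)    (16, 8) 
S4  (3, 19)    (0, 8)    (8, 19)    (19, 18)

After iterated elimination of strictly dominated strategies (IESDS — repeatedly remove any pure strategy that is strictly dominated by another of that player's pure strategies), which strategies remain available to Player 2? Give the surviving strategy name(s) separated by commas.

Player 2's strategy Beta is strictly dominated by Gamma (S1: 16>11, S2: 19>8, S3: 10>3, S4: 19>8) and is removed.
Player 2's strategy Delta is strictly dominated by Gamma (S1: 16>10, S2: 19>8, S3: 10>8, S4: 19>18) and is removed.
For Player 1, S1 strictly dominates S4 on the remaining columns (Alpha: 6>3, Gamma: 14>8); eliminate S4.
For Player 2, Gamma strictly dominates Alpha on the remaining rows (S1: 16>7, S2: 19>9, S3: 10>6); eliminate Alpha.
Player 1's strategy S2 is strictly dominated by S1 (Gamma: 14>3) and is removed.
Row S3 is eliminated: S1 beats it against every remaining column (Gamma: 14>8).
Among the remaining strategies, none is strictly dominated by another pure strategy of the same player, so the elimination stops.
Surviving strategies — Player 1: {S1}; Player 2: {Gamma}.

Gamma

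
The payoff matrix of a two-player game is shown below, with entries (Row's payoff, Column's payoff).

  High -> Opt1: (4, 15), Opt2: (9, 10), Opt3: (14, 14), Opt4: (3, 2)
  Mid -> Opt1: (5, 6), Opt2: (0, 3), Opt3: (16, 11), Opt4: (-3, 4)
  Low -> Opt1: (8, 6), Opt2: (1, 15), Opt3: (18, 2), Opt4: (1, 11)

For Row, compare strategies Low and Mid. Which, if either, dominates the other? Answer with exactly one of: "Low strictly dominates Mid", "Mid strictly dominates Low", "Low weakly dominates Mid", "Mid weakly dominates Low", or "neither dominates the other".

Low's payoffs vs Mid's, by Column's action — Opt1: 8>5, Opt2: 1>0, Opt3: 18>16, Opt4: 1>-3.
Low gives a strictly higher payoff against each choice by Column, so Low strictly dominates Mid.

Low strictly dominates Mid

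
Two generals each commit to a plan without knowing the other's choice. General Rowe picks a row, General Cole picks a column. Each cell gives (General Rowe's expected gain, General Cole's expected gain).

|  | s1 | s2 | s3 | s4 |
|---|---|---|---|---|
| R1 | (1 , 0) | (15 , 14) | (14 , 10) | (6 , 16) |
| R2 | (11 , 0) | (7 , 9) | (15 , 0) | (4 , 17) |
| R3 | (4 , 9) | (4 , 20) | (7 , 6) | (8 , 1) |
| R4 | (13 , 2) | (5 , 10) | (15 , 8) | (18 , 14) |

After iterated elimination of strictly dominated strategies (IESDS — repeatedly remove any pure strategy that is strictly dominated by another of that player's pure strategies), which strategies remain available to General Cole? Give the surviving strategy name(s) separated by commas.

For General Rowe, R4 strictly dominates R3 on the remaining columns (s1: 13>4, s2: 5>4, s3: 15>7, s4: 18>8); eliminate R3.
For General Cole, s2 strictly dominates s1 on the remaining rows (R1: 14>0, R2: 9>0, R4: 10>2); eliminate s1.
Column s2 is eliminated: s4 beats it against every remaining row (R1: 16>14, R2: 17>9, R4: 14>10).
For General Rowe, R4 strictly dominates R1 on the remaining columns (s3: 15>14, s4: 18>6); eliminate R1.
Column s3 is eliminated: s4 beats it against every remaining row (R2: 17>0, R4: 14>8).
Row R2 is eliminated: R4 beats it against every remaining column (s4: 18>4).
Among the remaining strategies, none is strictly dominated by another pure strategy of the same player, so the elimination stops.
Surviving strategies — General Rowe: {R4}; General Cole: {s4}.

s4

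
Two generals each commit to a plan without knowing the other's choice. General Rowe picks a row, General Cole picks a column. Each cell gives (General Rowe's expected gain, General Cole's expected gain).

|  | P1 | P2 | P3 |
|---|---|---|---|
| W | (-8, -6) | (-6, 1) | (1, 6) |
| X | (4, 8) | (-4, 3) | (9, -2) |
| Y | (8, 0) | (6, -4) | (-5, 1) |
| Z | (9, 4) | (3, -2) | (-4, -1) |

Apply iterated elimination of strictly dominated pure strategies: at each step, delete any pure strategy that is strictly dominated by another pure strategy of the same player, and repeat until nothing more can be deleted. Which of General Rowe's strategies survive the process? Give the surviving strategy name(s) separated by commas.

Row W is eliminated: X beats it against every remaining column (P1: 4>-8, P2: -4>-6, P3: 9>1).
Column P2 is eliminated: P1 beats it against every remaining row (X: 8>3, Y: 0>-4, Z: 4>-2).
For General Rowe, Z strictly dominates Y on the remaining columns (P1: 9>8, P3: -4>-5); eliminate Y.
General Cole's strategy P3 is strictly dominated by P1 (X: 8>-2, Z: 4>-1) and is removed.
General Rowe's strategy X is strictly dominated by Z (P1: 9>4) and is removed.
Among the remaining strategies, none is strictly dominated by another pure strategy of the same player, so the elimination stops.
Surviving strategies — General Rowe: {Z}; General Cole: {P1}.

Z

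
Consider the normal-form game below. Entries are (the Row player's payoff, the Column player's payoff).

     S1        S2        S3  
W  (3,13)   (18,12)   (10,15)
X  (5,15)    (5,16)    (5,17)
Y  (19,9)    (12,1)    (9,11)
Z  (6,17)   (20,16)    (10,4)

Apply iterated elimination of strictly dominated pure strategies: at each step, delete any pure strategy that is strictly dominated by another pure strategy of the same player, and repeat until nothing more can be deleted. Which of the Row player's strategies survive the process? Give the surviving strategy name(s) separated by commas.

For the Row player, Y strictly dominates X on the remaining columns (S1: 19>5, S2: 12>5, S3: 9>5); eliminate X.
For the Column player, S1 strictly dominates S2 on the remaining rows (W: 13>12, Y: 9>1, Z: 17>16); eliminate S2.
Among the remaining strategies, none is strictly dominated by another pure strategy of the same player, so the elimination stops.
Surviving strategies — the Row player: {W, Y, Z}; the Column player: {S1, S3}.

W, Y, Z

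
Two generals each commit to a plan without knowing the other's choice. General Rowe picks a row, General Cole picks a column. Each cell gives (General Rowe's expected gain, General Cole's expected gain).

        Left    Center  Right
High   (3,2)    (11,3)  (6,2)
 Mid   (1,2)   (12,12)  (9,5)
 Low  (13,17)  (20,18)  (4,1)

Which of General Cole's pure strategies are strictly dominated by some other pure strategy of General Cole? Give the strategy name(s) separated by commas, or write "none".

Left, Right

Left is strictly dominated by Center (High: 3>2, Mid: 12>2, Low: 18>17).
Center is not dominated — it holds its own against Left at High (3>2); Right at High (3>2).
Right: dominated, since Center does at least as well everywhere (High: 3>2, Mid: 12>5, Low: 18>1).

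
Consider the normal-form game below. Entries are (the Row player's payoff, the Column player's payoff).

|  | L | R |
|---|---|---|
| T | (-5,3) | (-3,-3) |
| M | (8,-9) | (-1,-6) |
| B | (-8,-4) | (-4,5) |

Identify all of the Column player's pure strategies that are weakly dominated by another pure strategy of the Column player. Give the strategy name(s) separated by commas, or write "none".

Nothing dominates L: R at T (3>-3).
R is not dominated — it holds its own against L at M (-6>-9).

none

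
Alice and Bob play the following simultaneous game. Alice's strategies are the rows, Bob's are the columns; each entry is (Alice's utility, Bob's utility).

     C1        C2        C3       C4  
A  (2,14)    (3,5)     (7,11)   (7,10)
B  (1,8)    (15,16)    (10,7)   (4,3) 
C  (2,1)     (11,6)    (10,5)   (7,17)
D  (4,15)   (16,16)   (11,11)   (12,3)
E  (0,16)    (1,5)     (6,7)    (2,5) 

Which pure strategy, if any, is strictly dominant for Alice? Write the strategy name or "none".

D

D vs A: C1: 4>2, C2: 16>3, C3: 11>7, C4: 12>7.
D vs B: C1: 4>1, C2: 16>15, C3: 11>10, C4: 12>4.
D vs C: C1: 4>2, C2: 16>11, C3: 11>10, C4: 12>7.
D vs E: C1: 4>0, C2: 16>1, C3: 11>6, C4: 12>2.
D strictly beats every other strategy against every opponent action, so it is strictly dominant.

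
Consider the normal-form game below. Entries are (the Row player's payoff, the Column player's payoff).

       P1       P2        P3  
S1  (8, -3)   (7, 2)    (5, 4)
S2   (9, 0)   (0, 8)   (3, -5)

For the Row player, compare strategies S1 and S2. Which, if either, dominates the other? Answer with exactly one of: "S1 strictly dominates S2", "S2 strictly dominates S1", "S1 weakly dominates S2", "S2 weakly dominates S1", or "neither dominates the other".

neither dominates the other

Compare S1 to S2 across every action of the Column player: P1: 8<9, P2: 7>0, P3: 5>3.
S1 does better at P2, P3 but worse at P1; neither strategy dominates the other.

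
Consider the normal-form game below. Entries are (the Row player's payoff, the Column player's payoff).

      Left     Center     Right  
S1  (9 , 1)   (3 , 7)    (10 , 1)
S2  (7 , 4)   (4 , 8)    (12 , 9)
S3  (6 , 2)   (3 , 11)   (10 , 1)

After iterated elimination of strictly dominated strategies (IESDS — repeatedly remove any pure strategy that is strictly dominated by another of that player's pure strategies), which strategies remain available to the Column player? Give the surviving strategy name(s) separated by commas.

The Row player's strategy S3 is strictly dominated by S2 (Left: 7>6, Center: 4>3, Right: 12>10) and is removed.
For the Column player, Center strictly dominates Left on the remaining rows (S1: 7>1, S2: 8>4); eliminate Left.
Row S1 is eliminated: S2 beats it against every remaining column (Center: 4>3, Right: 12>10).
For the Column player, Right strictly dominates Center on the remaining rows (S2: 9>8); eliminate Center.
Among the remaining strategies, none is strictly dominated by another pure strategy of the same player, so the elimination stops.
Surviving strategies — the Row player: {S2}; the Column player: {Right}.

Right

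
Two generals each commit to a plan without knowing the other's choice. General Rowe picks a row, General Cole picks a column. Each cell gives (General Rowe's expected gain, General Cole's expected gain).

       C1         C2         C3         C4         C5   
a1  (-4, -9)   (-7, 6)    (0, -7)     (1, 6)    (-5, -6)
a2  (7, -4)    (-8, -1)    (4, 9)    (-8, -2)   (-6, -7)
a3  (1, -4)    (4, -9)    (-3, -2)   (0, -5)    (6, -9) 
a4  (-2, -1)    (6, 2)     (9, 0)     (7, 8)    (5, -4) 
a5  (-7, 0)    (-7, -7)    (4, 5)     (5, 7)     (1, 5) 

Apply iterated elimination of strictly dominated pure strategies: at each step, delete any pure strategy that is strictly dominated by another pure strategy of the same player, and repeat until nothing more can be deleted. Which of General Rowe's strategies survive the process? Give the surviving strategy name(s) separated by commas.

For General Rowe, a4 strictly dominates a1 on the remaining columns (C1: -2>-4, C2: 6>-7, C3: 9>0, C4: 7>1, C5: 5>-5); eliminate a1.
For General Rowe, a4 strictly dominates a5 on the remaining columns (C1: -2>-7, C2: 6>-7, C3: 9>4, C4: 7>5, C5: 5>1); eliminate a5.
General Cole's strategy C1 is strictly dominated by C3 (a2: 9>-4, a3: -2>-4, a4: 0>-1) and is removed.
For General Rowe, a4 strictly dominates a2 on the remaining columns (C2: 6>-8, C3: 9>4, C4: 7>-8, C5: 5>-6); eliminate a2.
For General Cole, C4 strictly dominates C2 on the remaining rows (a3: -5>-9, a4: 8>2); eliminate C2.
Column C5 is eliminated: C3 beats it against every remaining row (a3: -2>-9, a4: 0>-4).
General Rowe's strategy a3 is strictly dominated by a4 (C3: 9>-3, C4: 7>0) and is removed.
General Cole's strategy C3 is strictly dominated by C4 (a4: 8>0) and is removed.
Among the remaining strategies, none is strictly dominated by another pure strategy of the same player, so the elimination stops.
Surviving strategies — General Rowe: {a4}; General Cole: {C4}.

a4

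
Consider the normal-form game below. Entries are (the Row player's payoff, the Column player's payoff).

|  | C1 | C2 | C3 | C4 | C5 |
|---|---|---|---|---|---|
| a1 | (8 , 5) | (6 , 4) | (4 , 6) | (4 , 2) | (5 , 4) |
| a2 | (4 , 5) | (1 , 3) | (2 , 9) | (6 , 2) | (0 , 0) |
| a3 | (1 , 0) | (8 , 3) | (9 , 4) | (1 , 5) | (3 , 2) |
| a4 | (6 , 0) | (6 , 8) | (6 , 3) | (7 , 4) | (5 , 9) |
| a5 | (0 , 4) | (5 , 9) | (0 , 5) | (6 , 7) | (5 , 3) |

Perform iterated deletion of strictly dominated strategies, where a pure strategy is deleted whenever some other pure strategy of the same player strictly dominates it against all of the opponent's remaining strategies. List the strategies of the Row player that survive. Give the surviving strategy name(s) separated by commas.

a1, a3, a4, a5

Row a2 is eliminated: a4 beats it against every remaining column (C1: 6>4, C2: 6>1, C3: 6>2, C4: 7>6, C5: 5>0).
Column C1 is eliminated: C3 beats it against every remaining row (a1: 6>5, a3: 4>0, a4: 3>0, a5: 5>4).
Among the remaining strategies, none is strictly dominated by another pure strategy of the same player, so the elimination stops.
Surviving strategies — the Row player: {a1, a3, a4, a5}; the Column player: {C2, C3, C4, C5}.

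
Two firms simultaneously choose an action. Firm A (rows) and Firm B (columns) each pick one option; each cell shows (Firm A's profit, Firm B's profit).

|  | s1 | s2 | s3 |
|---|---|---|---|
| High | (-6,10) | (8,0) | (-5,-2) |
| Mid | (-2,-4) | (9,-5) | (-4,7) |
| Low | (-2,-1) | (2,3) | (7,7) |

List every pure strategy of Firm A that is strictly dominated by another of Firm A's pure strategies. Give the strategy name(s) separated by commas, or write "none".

High: dominated, since Mid does at least as well everywhere (s1: -2>-6, s2: 9>8, s3: -4>-5).
Mid: no other strategy beats it everywhere (High at s1 (-2>-6); Low at s1 (-2=-2)).
Nothing dominates Low: High at s1 (-2>-6); Mid at s1 (-2=-2).

High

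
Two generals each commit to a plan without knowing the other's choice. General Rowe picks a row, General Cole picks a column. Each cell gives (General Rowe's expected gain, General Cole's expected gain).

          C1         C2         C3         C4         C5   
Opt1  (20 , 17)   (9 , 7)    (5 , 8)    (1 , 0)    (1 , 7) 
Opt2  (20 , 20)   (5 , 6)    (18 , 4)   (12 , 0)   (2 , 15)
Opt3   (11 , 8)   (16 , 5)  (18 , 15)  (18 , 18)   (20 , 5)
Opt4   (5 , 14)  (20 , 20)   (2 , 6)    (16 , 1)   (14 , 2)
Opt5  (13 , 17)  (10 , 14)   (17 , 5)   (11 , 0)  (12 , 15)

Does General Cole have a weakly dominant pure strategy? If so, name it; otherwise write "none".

C1 fails to dominate C2 at Opt4 (14<20).
C2 fails to dominate C1 at Opt1 (7<17).
C3 fails to dominate C1 at Opt1 (8<17).
C4 fails to dominate C1 at Opt1 (0<17).
C5 fails to dominate C1 at Opt1 (7<17).
No single strategy dominates all the others.

none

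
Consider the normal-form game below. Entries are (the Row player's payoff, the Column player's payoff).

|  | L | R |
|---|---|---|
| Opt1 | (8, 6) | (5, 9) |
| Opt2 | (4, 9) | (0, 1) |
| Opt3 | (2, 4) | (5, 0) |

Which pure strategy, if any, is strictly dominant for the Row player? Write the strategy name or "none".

none

Opt1 fails to dominate Opt3 at R (5=5).
Opt2 fails to dominate Opt1 at L (4<8).
Opt3 fails to dominate Opt1 at L (2<8).
No single strategy dominates all the others.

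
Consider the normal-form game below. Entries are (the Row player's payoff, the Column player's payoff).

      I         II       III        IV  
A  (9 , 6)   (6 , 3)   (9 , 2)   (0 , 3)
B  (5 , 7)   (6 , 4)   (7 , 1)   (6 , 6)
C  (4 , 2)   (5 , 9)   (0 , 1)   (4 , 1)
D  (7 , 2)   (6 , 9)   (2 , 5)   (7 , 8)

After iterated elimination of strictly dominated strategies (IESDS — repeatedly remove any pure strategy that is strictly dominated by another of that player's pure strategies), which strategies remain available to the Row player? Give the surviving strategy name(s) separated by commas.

Row C is eliminated: B beats it against every remaining column (I: 5>4, II: 6>5, III: 7>0, IV: 6>4).
Column III is eliminated: II beats it against every remaining row (A: 3>2, B: 4>1, D: 9>5).
Among the remaining strategies, none is strictly dominated by another pure strategy of the same player, so the elimination stops.
Surviving strategies — the Row player: {A, B, D}; the Column player: {I, II, IV}.

A, B, D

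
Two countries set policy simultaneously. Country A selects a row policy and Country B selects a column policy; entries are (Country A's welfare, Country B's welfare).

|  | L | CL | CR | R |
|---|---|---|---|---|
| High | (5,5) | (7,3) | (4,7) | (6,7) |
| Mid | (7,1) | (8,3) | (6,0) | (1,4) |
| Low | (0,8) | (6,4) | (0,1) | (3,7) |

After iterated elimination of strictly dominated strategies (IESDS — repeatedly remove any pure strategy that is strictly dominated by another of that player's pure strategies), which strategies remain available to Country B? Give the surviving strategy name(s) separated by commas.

Country A's strategy Low is strictly dominated by High (L: 5>0, CL: 7>6, CR: 4>0, R: 6>3) and is removed.
Country B's strategy L is strictly dominated by R (High: 7>5, Mid: 4>1) and is removed.
Column CL is eliminated: R beats it against every remaining row (High: 7>3, Mid: 4>3).
Among the remaining strategies, none is strictly dominated by another pure strategy of the same player, so the elimination stops.
Surviving strategies — Country A: {High, Mid}; Country B: {CR, R}.

CR, R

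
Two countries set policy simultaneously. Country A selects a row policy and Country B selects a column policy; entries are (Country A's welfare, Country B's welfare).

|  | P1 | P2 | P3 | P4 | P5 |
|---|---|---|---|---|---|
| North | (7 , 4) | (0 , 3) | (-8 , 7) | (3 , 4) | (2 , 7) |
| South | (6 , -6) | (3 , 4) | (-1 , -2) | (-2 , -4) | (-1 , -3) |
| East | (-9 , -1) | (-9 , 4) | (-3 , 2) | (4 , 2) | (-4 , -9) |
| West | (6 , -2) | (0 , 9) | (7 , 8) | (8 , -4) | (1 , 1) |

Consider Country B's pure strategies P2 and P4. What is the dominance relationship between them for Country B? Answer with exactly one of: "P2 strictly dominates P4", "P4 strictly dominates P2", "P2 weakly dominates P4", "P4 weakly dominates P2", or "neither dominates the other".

neither dominates the other

P2's payoffs vs P4's, by Country A's action — North: 3<4, South: 4>-4, East: 4>2, West: 9>-4.
P2 does better at South, East, West but worse at North; neither strategy dominates the other.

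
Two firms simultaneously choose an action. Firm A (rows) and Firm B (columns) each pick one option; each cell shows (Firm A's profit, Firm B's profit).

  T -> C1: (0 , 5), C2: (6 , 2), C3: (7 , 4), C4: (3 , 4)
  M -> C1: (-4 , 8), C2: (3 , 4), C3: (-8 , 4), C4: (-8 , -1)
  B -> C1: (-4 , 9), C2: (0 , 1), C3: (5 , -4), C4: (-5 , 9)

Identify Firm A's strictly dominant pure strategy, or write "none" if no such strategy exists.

T

T vs M: C1: 0>-4, C2: 6>3, C3: 7>-8, C4: 3>-8.
T vs B: C1: 0>-4, C2: 6>0, C3: 7>5, C4: 3>-5.
T strictly beats every other strategy against every opponent action, so it is strictly dominant.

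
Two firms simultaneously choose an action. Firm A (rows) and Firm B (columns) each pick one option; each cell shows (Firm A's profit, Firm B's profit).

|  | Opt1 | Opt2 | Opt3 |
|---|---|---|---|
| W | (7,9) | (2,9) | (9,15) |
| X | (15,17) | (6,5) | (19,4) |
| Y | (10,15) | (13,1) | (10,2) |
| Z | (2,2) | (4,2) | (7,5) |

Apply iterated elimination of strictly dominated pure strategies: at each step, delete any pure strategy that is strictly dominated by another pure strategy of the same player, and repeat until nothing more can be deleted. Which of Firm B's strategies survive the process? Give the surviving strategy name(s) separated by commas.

Opt1

For Firm A, X strictly dominates W on the remaining columns (Opt1: 15>7, Opt2: 6>2, Opt3: 19>9); eliminate W.
For Firm A, X strictly dominates Z on the remaining columns (Opt1: 15>2, Opt2: 6>4, Opt3: 19>7); eliminate Z.
For Firm B, Opt1 strictly dominates Opt2 on the remaining rows (X: 17>5, Y: 15>1); eliminate Opt2.
Firm A's strategy Y is strictly dominated by X (Opt1: 15>10, Opt3: 19>10) and is removed.
Firm B's strategy Opt3 is strictly dominated by Opt1 (X: 17>4) and is removed.
Among the remaining strategies, none is strictly dominated by another pure strategy of the same player, so the elimination stops.
Surviving strategies — Firm A: {X}; Firm B: {Opt1}.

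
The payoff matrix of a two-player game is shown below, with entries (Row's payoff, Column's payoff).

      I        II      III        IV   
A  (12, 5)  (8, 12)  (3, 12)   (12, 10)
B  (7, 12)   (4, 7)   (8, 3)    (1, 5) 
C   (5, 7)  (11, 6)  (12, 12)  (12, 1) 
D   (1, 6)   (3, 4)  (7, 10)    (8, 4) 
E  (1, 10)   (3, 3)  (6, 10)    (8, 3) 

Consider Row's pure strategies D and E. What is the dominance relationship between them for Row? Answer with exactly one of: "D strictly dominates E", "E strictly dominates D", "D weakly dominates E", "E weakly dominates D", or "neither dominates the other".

D's payoffs vs E's, by Column's action — I: 1=1, II: 3=3, III: 7>6, IV: 8=8.
D is at least as good everywhere and strictly better somewhere (tied only at I, II, IV), so D weakly but not strictly dominates E.

D weakly dominates E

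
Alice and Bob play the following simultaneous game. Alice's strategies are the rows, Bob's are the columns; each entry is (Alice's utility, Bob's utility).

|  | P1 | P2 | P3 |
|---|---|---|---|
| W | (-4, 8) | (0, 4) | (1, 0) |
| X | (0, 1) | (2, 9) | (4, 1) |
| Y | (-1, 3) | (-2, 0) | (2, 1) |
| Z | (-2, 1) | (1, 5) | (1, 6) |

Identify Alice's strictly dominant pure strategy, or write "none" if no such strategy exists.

X

X vs W: P1: 0>-4, P2: 2>0, P3: 4>1.
X vs Y: P1: 0>-1, P2: 2>-2, P3: 4>2.
X vs Z: P1: 0>-2, P2: 2>1, P3: 4>1.
X strictly beats every other strategy against every opponent action, so it is strictly dominant.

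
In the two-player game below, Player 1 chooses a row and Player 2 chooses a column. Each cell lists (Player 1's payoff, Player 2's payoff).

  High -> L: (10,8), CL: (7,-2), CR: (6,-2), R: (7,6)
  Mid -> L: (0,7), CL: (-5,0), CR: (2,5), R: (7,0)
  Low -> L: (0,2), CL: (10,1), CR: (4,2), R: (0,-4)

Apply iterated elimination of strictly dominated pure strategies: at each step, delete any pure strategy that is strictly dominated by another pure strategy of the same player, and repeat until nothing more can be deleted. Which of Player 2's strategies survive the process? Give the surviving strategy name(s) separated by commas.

L

Column CL is eliminated: L beats it against every remaining row (High: 8>-2, Mid: 7>0, Low: 2>1).
Player 1's strategy Low is strictly dominated by High (L: 10>0, CR: 6>4, R: 7>0) and is removed.
For Player 2, L strictly dominates CR on the remaining rows (High: 8>-2, Mid: 7>5); eliminate CR.
Column R is eliminated: L beats it against every remaining row (High: 8>6, Mid: 7>0).
For Player 1, High strictly dominates Mid on the remaining columns (L: 10>0); eliminate Mid.
Among the remaining strategies, none is strictly dominated by another pure strategy of the same player, so the elimination stops.
Surviving strategies — Player 1: {High}; Player 2: {L}.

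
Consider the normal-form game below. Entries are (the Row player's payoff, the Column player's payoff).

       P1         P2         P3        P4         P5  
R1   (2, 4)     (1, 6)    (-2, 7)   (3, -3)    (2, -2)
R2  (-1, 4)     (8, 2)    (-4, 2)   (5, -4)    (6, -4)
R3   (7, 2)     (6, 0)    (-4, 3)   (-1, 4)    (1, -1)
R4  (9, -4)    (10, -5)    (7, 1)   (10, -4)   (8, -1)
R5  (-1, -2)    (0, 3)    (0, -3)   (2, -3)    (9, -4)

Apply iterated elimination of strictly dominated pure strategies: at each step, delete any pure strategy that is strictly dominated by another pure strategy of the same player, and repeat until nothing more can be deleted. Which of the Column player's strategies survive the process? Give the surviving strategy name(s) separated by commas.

Row R1 is eliminated: R4 beats it against every remaining column (P1: 9>2, P2: 10>1, P3: 7>-2, P4: 10>3, P5: 8>2).
The Row player's strategy R2 is strictly dominated by R4 (P1: 9>-1, P2: 10>8, P3: 7>-4, P4: 10>5, P5: 8>6) and is removed.
The Row player's strategy R3 is strictly dominated by R4 (P1: 9>7, P2: 10>6, P3: 7>-4, P4: 10>-1, P5: 8>1) and is removed.
Column P5 is eliminated: P3 beats it against every remaining row (R4: 1>-1, R5: -3>-4).
For the Row player, R4 strictly dominates R5 on the remaining columns (P1: 9>-1, P2: 10>0, P3: 7>0, P4: 10>2); eliminate R5.
The Column player's strategy P1 is strictly dominated by P3 (R4: 1>-4) and is removed.
The Column player's strategy P2 is strictly dominated by P3 (R4: 1>-5) and is removed.
Column P4 is eliminated: P3 beats it against every remaining row (R4: 1>-4).
Among the remaining strategies, none is strictly dominated by another pure strategy of the same player, so the elimination stops.
Surviving strategies — the Row player: {R4}; the Column player: {P3}.

P3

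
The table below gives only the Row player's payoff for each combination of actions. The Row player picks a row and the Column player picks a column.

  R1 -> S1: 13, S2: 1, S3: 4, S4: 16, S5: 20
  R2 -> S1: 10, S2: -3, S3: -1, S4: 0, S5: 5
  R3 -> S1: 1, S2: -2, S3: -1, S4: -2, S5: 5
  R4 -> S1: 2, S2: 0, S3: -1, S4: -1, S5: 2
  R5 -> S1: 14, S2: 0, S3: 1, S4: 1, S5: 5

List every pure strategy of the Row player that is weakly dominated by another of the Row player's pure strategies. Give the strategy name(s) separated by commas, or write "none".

R1: no other strategy beats it everywhere (R2 at S1 (13>10); R3 at S1 (13>1); R4 at S1 (13>2); R5 at S2 (1>0)).
R2 is weakly dominated by R1 (S1: 13>10, S2: 1>-3, S3: 4>-1, S4: 16>0, S5: 20>5).
R1 weakly dominates R3 — S1: 13>1, S2: 1>-2, S3: 4>-1, S4: 16>-2, S5: 20>5.
R4 is weakly dominated by R1 (S1: 13>2, S2: 1>0, S3: 4>-1, S4: 16>-1, S5: 20>2).
Nothing dominates R5: R1 at S1 (14>13); R2 at S1 (14>10); R3 at S1 (14>1); R4 at S1 (14>2).

R2, R3, R4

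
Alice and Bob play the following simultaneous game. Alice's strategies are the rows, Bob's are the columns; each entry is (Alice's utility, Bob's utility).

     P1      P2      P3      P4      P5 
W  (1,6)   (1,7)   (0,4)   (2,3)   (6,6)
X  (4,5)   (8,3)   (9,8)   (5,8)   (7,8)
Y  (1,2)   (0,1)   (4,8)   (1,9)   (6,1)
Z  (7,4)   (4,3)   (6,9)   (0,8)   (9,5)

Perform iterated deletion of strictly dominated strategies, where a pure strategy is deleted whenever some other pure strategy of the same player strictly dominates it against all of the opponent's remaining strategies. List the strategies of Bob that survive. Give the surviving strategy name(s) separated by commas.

P3, P4, P5

Alice's strategy W is strictly dominated by X (P1: 4>1, P2: 8>1, P3: 9>0, P4: 5>2, P5: 7>6) and is removed.
Alice's strategy Y is strictly dominated by X (P1: 4>1, P2: 8>0, P3: 9>4, P4: 5>1, P5: 7>6) and is removed.
For Bob, P3 strictly dominates P1 on the remaining rows (X: 8>5, Z: 9>4); eliminate P1.
Bob's strategy P2 is strictly dominated by P3 (X: 8>3, Z: 9>3) and is removed.
Among the remaining strategies, none is strictly dominated by another pure strategy of the same player, so the elimination stops.
Surviving strategies — Alice: {X, Z}; Bob: {P3, P4, P5}.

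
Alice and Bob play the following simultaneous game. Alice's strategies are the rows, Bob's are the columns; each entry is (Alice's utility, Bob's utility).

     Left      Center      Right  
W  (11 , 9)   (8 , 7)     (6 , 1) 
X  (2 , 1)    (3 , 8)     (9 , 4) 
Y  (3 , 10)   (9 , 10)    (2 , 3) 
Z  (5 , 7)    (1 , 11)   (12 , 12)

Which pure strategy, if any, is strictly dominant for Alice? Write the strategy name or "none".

W fails to dominate X at Right (6<9).
X fails to dominate W at Left (2<11).
Y fails to dominate W at Left (3<11).
Z fails to dominate W at Left (5<11).
No single strategy dominates all the others.

none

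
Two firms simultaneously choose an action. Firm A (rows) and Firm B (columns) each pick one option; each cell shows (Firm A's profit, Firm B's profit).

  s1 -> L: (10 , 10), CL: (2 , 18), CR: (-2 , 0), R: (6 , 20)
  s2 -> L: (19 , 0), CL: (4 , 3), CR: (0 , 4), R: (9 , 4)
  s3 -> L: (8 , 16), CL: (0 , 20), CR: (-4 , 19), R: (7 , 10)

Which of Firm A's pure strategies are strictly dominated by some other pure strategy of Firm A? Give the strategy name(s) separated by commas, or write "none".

s1 is strictly dominated by s2 (L: 19>10, CL: 4>2, CR: 0>-2, R: 9>6).
s2: no other strategy beats it everywhere (s1 at L (19>10); s3 at L (19>8)).
s3 is strictly dominated by s2 (L: 19>8, CL: 4>0, CR: 0>-4, R: 9>7).

s1, s3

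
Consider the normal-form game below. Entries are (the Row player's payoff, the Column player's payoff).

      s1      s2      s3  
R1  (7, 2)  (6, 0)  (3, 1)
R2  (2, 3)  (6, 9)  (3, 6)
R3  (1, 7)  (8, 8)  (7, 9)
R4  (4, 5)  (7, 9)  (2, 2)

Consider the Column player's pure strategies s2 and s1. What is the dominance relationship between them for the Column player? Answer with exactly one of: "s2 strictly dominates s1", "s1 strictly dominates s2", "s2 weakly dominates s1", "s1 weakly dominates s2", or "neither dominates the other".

neither dominates the other

s2's payoffs vs s1's, by the Row player's action — R1: 0<2, R2: 9>3, R3: 8>7, R4: 9>5.
s2 does better at R2, R3, R4 but worse at R1; neither strategy dominates the other.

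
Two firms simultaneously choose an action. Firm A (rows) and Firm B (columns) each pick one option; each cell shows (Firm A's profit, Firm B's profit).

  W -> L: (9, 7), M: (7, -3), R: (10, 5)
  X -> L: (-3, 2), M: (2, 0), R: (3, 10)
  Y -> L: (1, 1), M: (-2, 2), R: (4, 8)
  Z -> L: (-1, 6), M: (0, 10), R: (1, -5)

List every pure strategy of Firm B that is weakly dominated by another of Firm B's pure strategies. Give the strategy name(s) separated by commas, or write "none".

L is not dominated — it holds its own against M at W (7>-3); R at W (7>5).
Nothing dominates M: L at Y (2>1); R at Z (10>-5).
Nothing dominates R: L at X (10>2); M at W (5>-3).

none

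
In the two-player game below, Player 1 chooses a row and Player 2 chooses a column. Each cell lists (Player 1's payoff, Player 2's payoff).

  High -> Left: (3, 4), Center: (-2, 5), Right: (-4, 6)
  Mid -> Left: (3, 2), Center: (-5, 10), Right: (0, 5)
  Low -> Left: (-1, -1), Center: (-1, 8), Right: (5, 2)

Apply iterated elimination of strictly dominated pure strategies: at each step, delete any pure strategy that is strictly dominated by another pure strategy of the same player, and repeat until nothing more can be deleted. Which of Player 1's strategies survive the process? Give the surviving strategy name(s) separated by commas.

For Player 2, Center strictly dominates Left on the remaining rows (High: 5>4, Mid: 10>2, Low: 8>-1); eliminate Left.
For Player 1, Low strictly dominates High on the remaining columns (Center: -1>-2, Right: 5>-4); eliminate High.
For Player 1, Low strictly dominates Mid on the remaining columns (Center: -1>-5, Right: 5>0); eliminate Mid.
Player 2's strategy Right is strictly dominated by Center (Low: 8>2) and is removed.
Among the remaining strategies, none is strictly dominated by another pure strategy of the same player, so the elimination stops.
Surviving strategies — Player 1: {Low}; Player 2: {Center}.

Low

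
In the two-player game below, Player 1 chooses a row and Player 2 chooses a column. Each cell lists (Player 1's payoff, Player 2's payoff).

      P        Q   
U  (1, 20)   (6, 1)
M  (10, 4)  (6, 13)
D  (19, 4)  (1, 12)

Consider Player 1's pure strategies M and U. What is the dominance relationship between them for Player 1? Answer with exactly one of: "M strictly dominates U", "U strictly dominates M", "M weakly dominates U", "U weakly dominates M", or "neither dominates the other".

M's payoffs vs U's, by Player 2's action — P: 10>1, Q: 6=6.
M is at least as good everywhere and strictly better somewhere (tied only at Q), so M weakly but not strictly dominates U.

M weakly dominates U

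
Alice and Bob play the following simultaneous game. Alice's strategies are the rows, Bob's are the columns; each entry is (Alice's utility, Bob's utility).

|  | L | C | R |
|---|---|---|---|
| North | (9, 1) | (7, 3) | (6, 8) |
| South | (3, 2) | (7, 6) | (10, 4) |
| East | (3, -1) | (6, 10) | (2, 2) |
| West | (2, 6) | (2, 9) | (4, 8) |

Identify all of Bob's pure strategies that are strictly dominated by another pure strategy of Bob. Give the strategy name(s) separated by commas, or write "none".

C strictly dominates L — North: 3>1, South: 6>2, East: 10>-1, West: 9>6.
C: no other strategy beats it everywhere (L at North (3>1); R at South (6>4)).
Nothing dominates R: L at North (8>1); C at North (8>3).

L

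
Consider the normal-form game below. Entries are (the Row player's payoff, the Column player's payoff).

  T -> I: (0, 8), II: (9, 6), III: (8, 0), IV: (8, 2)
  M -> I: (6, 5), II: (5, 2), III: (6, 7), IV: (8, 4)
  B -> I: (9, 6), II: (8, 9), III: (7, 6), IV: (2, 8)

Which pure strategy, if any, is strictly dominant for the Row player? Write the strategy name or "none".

none

T fails to dominate M at I (0<6).
M fails to dominate T at II (5<9).
B fails to dominate T at II (8<9).
No single strategy dominates all the others.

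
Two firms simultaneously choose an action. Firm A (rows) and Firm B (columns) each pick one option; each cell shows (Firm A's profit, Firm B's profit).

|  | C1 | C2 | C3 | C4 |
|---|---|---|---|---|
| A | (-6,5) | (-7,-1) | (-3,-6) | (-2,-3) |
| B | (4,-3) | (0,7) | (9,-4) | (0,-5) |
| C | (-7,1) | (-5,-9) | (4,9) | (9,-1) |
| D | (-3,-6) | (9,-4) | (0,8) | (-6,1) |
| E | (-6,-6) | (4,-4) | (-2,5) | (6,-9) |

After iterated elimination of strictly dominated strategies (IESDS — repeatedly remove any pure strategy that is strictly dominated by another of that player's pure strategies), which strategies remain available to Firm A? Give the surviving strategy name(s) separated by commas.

B, D

Firm A's strategy A is strictly dominated by B (C1: 4>-6, C2: 0>-7, C3: 9>-3, C4: 0>-2) and is removed.
Firm B's strategy C4 is strictly dominated by C3 (B: -4>-5, C: 9>-1, D: 8>1, E: 5>-9) and is removed.
Row C is eliminated: B beats it against every remaining column (C1: 4>-7, C2: 0>-5, C3: 9>4).
Row E is eliminated: D beats it against every remaining column (C1: -3>-6, C2: 9>4, C3: 0>-2).
Firm B's strategy C1 is strictly dominated by C2 (B: 7>-3, D: -4>-6) and is removed.
Among the remaining strategies, none is strictly dominated by another pure strategy of the same player, so the elimination stops.
Surviving strategies — Firm A: {B, D}; Firm B: {C2, C3}.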